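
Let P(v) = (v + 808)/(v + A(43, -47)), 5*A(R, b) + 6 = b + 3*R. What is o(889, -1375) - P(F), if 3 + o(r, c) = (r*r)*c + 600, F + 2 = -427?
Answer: -2248363217787/2069 ≈ -1.0867e+9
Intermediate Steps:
F = -429 (F = -2 - 427 = -429)
o(r, c) = 597 + c*r**2 (o(r, c) = -3 + ((r*r)*c + 600) = -3 + (r**2*c + 600) = -3 + (c*r**2 + 600) = -3 + (600 + c*r**2) = 597 + c*r**2)
A(R, b) = -6/5 + b/5 + 3*R/5 (A(R, b) = -6/5 + (b + 3*R)/5 = -6/5 + (b/5 + 3*R/5) = -6/5 + b/5 + 3*R/5)
P(v) = (808 + v)/(76/5 + v) (P(v) = (v + 808)/(v + (-6/5 + (1/5)*(-47) + (3/5)*43)) = (808 + v)/(v + (-6/5 - 47/5 + 129/5)) = (808 + v)/(v + 76/5) = (808 + v)/(76/5 + v))
o(889, -1375) - P(F) = (597 - 1375*889**2) - 5*(808 - 429)/(76 + 5*(-429)) = (597 - 1375*790321) - 5*379/(76 - 2145) = (597 - 1086691375) - 5*379/(-2069) = -1086690778 - 5*(-1)*379/2069 = -1086690778 - 1*(-1895/2069) = -1086690778 + 1895/2069 = -2248363217787/2069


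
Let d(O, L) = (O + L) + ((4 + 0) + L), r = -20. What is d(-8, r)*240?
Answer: -10560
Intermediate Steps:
d(O, L) = 4 + O + 2*L (d(O, L) = (L + O) + (4 + L) = 4 + O + 2*L)
d(-8, r)*240 = (4 - 8 + 2*(-20))*240 = (4 - 8 - 40)*240 = -44*240 = -10560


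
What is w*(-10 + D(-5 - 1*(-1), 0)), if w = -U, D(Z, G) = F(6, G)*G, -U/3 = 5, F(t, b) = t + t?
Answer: -150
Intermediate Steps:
F(t, b) = 2*t
U = -15 (U = -3*5 = -15)
D(Z, G) = 12*G (D(Z, G) = (2*6)*G = 12*G)
w = 15 (w = -1*(-15) = 15)
w*(-10 + D(-5 - 1*(-1), 0)) = 15*(-10 + 12*0) = 15*(-10 + 0) = 15*(-10) = -150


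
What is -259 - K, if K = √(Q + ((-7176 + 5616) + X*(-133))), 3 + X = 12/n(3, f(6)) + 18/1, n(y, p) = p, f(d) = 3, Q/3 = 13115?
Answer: -259 - 17*√122 ≈ -446.77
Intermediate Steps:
Q = 39345 (Q = 3*13115 = 39345)
X = 19 (X = -3 + (12/3 + 18/1) = -3 + (12*(⅓) + 18*1) = -3 + (4 + 18) = -3 + 22 = 19)
K = 17*√122 (K = √(39345 + ((-7176 + 5616) + 19*(-133))) = √(39345 + (-1560 - 2527)) = √(39345 - 4087) = √35258 = 17*√122 ≈ 187.77)
-259 - K = -259 - 17*√122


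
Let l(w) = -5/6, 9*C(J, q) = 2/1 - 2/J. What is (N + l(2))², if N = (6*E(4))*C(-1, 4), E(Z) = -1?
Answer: 49/4 ≈ 12.250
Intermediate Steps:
C(J, q) = 2/9 - 2/(9*J) (C(J, q) = (2/1 - 2/J)/9 = (2*1 - 2/J)/9 = (2 - 2/J)/9 = 2/9 - 2/(9*J))
N = -8/3 (N = (6*(-1))*((2/9)*(-1 - 1)/(-1)) = -4*(-1)*(-2)/3 = -6*4/9 = -8/3 ≈ -2.6667)
l(w) = -⅚ (l(w) = -5*⅙ = -⅚)
(N + l(2))² = (-8/3 - ⅚)² = (-7/2)² = 49/4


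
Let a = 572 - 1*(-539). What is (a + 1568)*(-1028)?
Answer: -2754012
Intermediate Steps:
a = 1111 (a = 572 + 539 = 1111)
(a + 1568)*(-1028) = (1111 + 1568)*(-1028) = 2679*(-1028) = -2754012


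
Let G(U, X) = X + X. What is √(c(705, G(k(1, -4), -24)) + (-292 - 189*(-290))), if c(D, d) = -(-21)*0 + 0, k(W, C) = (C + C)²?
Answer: √54518 ≈ 233.49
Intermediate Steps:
k(W, C) = 4*C² (k(W, C) = (2*C)² = 4*C²)
G(U, X) = 2*X
c(D, d) = 0 (c(D, d) = -7*0 + 0 = 0 + 0 = 0)
√(c(705, G(k(1, -4), -24)) + (-292 - 189*(-290))) = √(0 + (-292 - 189*(-290))) = √(0 + (-292 + 54810)) = √(0 + 54518) = √54518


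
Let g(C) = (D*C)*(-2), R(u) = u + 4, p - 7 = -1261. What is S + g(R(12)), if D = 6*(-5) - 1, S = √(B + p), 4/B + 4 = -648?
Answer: 992 + I*√33317689/163 ≈ 992.0 + 35.412*I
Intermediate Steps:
p = -1254 (p = 7 - 1261 = -1254)
R(u) = 4 + u
B = -1/163 (B = 4/(-4 - 648) = 4/(-652) = 4*(-1/652) = -1/163 ≈ -0.0061350)
S = I*√33317689/163 (S = √(-1/163 - 1254) = √(-204403/163) = I*√33317689/163 ≈ 35.412*I)
D = -31 (D = -30 - 1 = -31)
g(C) = 62*C (g(C) = -31*C*(-2) = 62*C)
S + g(R(12)) = I*√33317689/163 + 62*(4 + 12) = I*√33317689/163 + 62*16 = I*√33317689/163 + 992 = 992 + I*√33317689/163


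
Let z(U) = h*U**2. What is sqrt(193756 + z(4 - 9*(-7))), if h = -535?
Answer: I*sqrt(2207859) ≈ 1485.9*I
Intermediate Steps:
z(U) = -535*U**2
sqrt(193756 + z(4 - 9*(-7))) = sqrt(193756 - 535*(4 - 9*(-7))**2) = sqrt(193756 - 535*(4 + 63)**2) = sqrt(193756 - 535*67**2) = sqrt(193756 - 535*4489) = sqrt(193756 - 2401615) = sqrt(-2207859) = I*sqrt(2207859)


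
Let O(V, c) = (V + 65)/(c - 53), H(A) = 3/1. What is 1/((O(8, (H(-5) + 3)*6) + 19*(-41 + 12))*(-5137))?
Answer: 17/48493280 ≈ 3.5056e-7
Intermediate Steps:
H(A) = 3 (H(A) = 3*1 = 3)
O(V, c) = (65 + V)/(-53 + c)
1/((O(8, (H(-5) + 3)*6) + 19*(-41 + 12))*(-5137)) = 1/(((65 + 8)/(-53 + (3 + 3)*6) + 19*(-41 + 12))*(-5137)) = -1/5137/(73/(-53 + 6*6) + 19*(-29)) = -1/5137/(73/(-53 + 36) - 551) = -1/5137/(73/(-17) - 551) = -1/5137/(-1/17*73 - 551) = -1/5137/(-73/17 - 551) = -1/5137/(-9440/17) = -17/9440*(-1/5137) = 17/48493280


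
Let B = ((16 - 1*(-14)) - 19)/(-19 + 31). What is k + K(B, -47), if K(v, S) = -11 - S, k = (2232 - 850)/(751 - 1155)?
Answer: 6581/202 ≈ 32.579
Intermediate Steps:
k = -691/202 (k = 1382/(-404) = 1382*(-1/404) = -691/202 ≈ -3.4208)
B = 11/12 (B = ((16 + 14) - 19)/12 = (30 - 19)*(1/12) = 11*(1/12) = 11/12 ≈ 0.91667)
k + K(B, -47) = -691/202 + (-11 - 1*(-47)) = -691/202 + (-11 + 47) = -691/202 + 36 = 6581/202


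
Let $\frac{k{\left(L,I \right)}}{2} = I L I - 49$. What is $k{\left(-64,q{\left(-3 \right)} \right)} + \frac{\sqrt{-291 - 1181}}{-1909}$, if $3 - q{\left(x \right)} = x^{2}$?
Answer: $-4706 - \frac{8 i \sqrt{23}}{1909} \approx -4706.0 - 0.020098 i$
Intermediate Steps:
$q{\left(x \right)} = 3 - x^{2}$
$k{\left(L,I \right)} = -98 + 2 L I^{2}$ ($k{\left(L,I \right)} = 2 \left(I L I - 49\right) = 2 \left(L I^{2} - 49\right) = 2 \left(-49 + L I^{2}\right) = -98 + 2 L I^{2}$)
$k{\left(-64,q{\left(-3 \right)} \right)} + \frac{\sqrt{-291 - 1181}}{-1909} = \left(-98 + 2 \left(-64\right) \left(3 - \left(-3\right)^{2}\right)^{2}\right) + \frac{\sqrt{-291 - 1181}}{-1909} = \left(-98 + 2 \left(-64\right) \left(3 - 9\right)^{2}\right) + \sqrt{-1472} \left(- \frac{1}{1909}\right) = \left(-98 + 2 \left(-64\right) \left(3 - 9\right)^{2}\right) + 8 i \sqrt{23} \left(- \frac{1}{1909}\right) = \left(-98 + 2 \left(-64\right) \left(-6\right)^{2}\right) - \frac{8 i \sqrt{23}}{1909} = \left(-98 + 2 \left(-64\right) 36\right) - \frac{8 i \sqrt{23}}{1909} = \left(-98 - 4608\right) - \frac{8 i \sqrt{23}}{1909} = -4706 - \frac{8 i \sqrt{23}}{1909}$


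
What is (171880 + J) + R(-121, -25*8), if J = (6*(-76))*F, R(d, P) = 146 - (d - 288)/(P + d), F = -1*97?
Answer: 69418409/321 ≈ 2.1626e+5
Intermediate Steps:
F = -97
R(d, P) = 146 - (-288 + d)/(P + d)
J = 44232 (J = (6*(-76))*(-97) = -456*(-97) = 44232)
(171880 + J) + R(-121, -25*8) = (171880 + 44232) + (288 + 145*(-121) + 146*(-25*8))/(-25*8 - 121) = 216112 + (288 - 17545 + 146*(-200))/(-200 - 121) = 216112 + (288 - 17545 - 29200)/(-321) = 216112 - 1/321*(-46457) = 216112 + 46457/321 = 69418409/321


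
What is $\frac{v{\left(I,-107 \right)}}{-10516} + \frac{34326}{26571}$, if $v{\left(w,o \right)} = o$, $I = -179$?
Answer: $\frac{121271771}{93140212} \approx 1.302$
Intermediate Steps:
$\frac{v{\left(I,-107 \right)}}{-10516} + \frac{34326}{26571} = - \frac{107}{-10516} + \frac{34326}{26571} = \left(-107\right) \left(- \frac{1}{10516}\right) + 34326 \cdot \frac{1}{26571} = \frac{107}{10516} + \frac{11442}{8857} = \frac{121271771}{93140212}$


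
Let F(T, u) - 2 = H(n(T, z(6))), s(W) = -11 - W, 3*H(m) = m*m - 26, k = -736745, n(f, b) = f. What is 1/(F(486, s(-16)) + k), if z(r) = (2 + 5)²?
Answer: -3/1974059 ≈ -1.5197e-6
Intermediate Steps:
z(r) = 49 (z(r) = 7² = 49)
H(m) = -26/3 + m²/3 (H(m) = (m*m - 26)/3 = (m² - 26)/3 = (-26 + m²)/3 = -26/3 + m²/3)
F(T, u) = -20/3 + T²/3 (F(T, u) = 2 + (-26/3 + T²/3) = -20/3 + T²/3)
1/(F(486, s(-16)) + k) = 1/((-20/3 + (⅓)*486²) - 736745) = 1/((-20/3 + (⅓)*236196) - 736745) = 1/((-20/3 + 78732) - 736745) = 1/(236176/3 - 736745) = 1/(-1974059/3) = -3/1974059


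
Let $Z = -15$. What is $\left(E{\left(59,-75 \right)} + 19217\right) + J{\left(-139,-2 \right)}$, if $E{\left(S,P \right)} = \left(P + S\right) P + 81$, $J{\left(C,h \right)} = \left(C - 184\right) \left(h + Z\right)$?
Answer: $25989$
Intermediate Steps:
$J{\left(C,h \right)} = \left(-184 + C\right) \left(-15 + h\right)$ ($J{\left(C,h \right)} = \left(C - 184\right) \left(h - 15\right) = \left(-184 + C\right) \left(-15 + h\right)$)
$E{\left(S,P \right)} = 81 + P \left(P + S\right)$ ($E{\left(S,P \right)} = P \left(P + S\right) + 81 = 81 + P \left(P + S\right)$)
$\left(E{\left(59,-75 \right)} + 19217\right) + J{\left(-139,-2 \right)} = \left(\left(81 + \left(-75\right)^{2} - 4425\right) + 19217\right) - -5491 = \left(\left(81 + 5625 - 4425\right) + 19217\right) + \left(2760 + 368 + 2085 + 278\right) = \left(1281 + 19217\right) + 5491 = 20498 + 5491 = 25989$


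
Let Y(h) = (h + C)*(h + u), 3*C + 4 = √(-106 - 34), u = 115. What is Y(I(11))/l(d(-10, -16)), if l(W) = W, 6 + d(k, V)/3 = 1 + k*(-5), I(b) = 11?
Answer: 406/45 + 28*I*√35/45 ≈ 9.0222 + 3.6811*I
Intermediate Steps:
d(k, V) = -15 - 15*k (d(k, V) = -18 + 3*(1 + k*(-5)) = -18 + 3*(1 - 5*k) = -18 + (3 - 15*k) = -15 - 15*k)
C = -4/3 + 2*I*√35/3 (C = -4/3 + √(-106 - 34)/3 = -4/3 + √(-140)/3 = -4/3 + (2*I*√35)/3 = -4/3 + 2*I*√35/3 ≈ -1.3333 + 3.9441*I)
Y(h) = (115 + h)*(-4/3 + h + 2*I*√35/3) (Y(h) = (h + (-4/3 + 2*I*√35/3))*(h + 115) = (-4/3 + h + 2*I*√35/3)*(115 + h) = (115 + h)*(-4/3 + h + 2*I*√35/3))
Y(I(11))/l(d(-10, -16)) = (-460/3 + 11² + (341/3)*11 + 230*I*√35/3 + (⅔)*I*11*√35)/(-15 - 15*(-10)) = (-460/3 + 121 + 3751/3 + 230*I*√35/3 + 22*I*√35/3)/(-15 + 150) = (1218 + 84*I*√35)/135 = (1218 + 84*I*√35)*(1/135) = 406/45 + 28*I*√35/45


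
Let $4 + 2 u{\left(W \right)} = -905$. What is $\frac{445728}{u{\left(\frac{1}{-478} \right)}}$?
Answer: $- \frac{297152}{303} \approx -980.7$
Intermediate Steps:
$u{\left(W \right)} = - \frac{909}{2}$ ($u{\left(W \right)} = -2 + \frac{1}{2} \left(-905\right) = -2 - \frac{905}{2} = - \frac{909}{2}$)
$\frac{445728}{u{\left(\frac{1}{-478} \right)}} = \frac{445728}{- \frac{909}{2}} = 445728 \left(- \frac{2}{909}\right) = - \frac{297152}{303}$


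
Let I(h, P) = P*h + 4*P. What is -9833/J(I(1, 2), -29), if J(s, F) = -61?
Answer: 9833/61 ≈ 161.20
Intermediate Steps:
I(h, P) = 4*P + P*h
-9833/J(I(1, 2), -29) = -9833/(-61) = -9833*(-1/61) = 9833/61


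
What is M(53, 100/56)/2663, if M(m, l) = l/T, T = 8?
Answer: 25/298256 ≈ 8.3821e-5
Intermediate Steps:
M(m, l) = l/8
M(53, 100/56)/2663 = ((100/56)/8)/2663 = ((100*(1/56))/8)*(1/2663) = ((⅛)*(25/14))*(1/2663) = (25/112)*(1/2663) = 25/298256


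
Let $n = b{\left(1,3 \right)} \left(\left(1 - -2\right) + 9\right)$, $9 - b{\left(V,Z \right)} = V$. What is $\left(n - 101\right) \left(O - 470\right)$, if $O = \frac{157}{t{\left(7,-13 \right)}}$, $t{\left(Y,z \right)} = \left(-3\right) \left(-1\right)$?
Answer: $\frac{6265}{3} \approx 2088.3$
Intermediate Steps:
$b{\left(V,Z \right)} = 9 - V$
$t{\left(Y,z \right)} = 3$
$O = \frac{157}{3} \approx 52.333$
$n = 96$ ($n = \left(9 - 1\right) \left(\left(1 - -2\right) + 9\right) = \left(9 - 1\right) \left(\left(1 + 2\right) + 9\right) = 8 \left(3 + 9\right) = 8 \cdot 12 = 96$)
$\left(n - 101\right) \left(O - 470\right) = \left(96 - 101\right) \left(\frac{157}{3} - 470\right) = - 5 \left(\frac{157}{3} - 470\right) = \left(-5\right) \left(- \frac{1253}{3}\right) = \frac{6265}{3}$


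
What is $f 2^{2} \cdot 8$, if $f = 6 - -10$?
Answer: $512$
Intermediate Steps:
$f = 16$ ($f = 6 + 10 = 16$)
$f 2^{2} \cdot 8 = 16 \cdot 2^{2} \cdot 8 = 16 \cdot 4 \cdot 8 = 64 \cdot 8 = 512$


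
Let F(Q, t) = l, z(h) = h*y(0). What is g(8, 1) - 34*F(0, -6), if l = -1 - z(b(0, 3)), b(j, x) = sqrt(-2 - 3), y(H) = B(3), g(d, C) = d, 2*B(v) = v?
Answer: 42 + 51*I*sqrt(5) ≈ 42.0 + 114.04*I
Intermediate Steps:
B(v) = v/2
y(H) = 3/2 (y(H) = (1/2)*3 = 3/2)
b(j, x) = I*sqrt(5) (b(j, x) = sqrt(-5) = I*sqrt(5))
z(h) = 3*h/2 (z(h) = h*(3/2) = 3*h/2)
l = -1 - 3*I*sqrt(5)/2 ≈ -1.0 - 3.3541*I
F(Q, t) = -1 - 3*I*sqrt(5)/2
g(8, 1) - 34*F(0, -6) = 8 - 34*(-1 - 3*I*sqrt(5)/2) = 8 + (34 + 51*I*sqrt(5)) = 42 + 51*I*sqrt(5)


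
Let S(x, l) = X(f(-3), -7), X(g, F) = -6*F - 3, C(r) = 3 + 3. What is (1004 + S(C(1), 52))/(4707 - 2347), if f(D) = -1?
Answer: 1043/2360 ≈ 0.44195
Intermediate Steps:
C(r) = 6
X(g, F) = -3 - 6*F
S(x, l) = 39 (S(x, l) = -3 - 6*(-7) = -3 + 42 = 39)
(1004 + S(C(1), 52))/(4707 - 2347) = (1004 + 39)/(4707 - 2347) = 1043/2360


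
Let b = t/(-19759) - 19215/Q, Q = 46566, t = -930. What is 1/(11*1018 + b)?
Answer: 102233066/1144768499423 ≈ 8.9305e-5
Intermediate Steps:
b = -37373645/102233066 (b = -930/(-19759) - 19215/46566 = -930*(-1/19759) - 19215*1/46566 = 930/19759 - 2135/5174 = -37373645/102233066 ≈ -0.36557)
1/(11*1018 + b) = 1/(11*1018 - 37373645/102233066) = 1/(11198 - 37373645/102233066) = 1/(1144768499423/102233066) = 102233066/1144768499423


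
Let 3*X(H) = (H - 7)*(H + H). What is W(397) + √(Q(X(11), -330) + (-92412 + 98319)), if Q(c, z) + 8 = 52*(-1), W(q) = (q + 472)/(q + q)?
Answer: 869/794 + √5847 ≈ 77.560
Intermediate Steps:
W(q) = (472 + q)/(2*q) (W(q) = (472 + q)/((2*q)) = (472 + q)*(1/(2*q)) = (472 + q)/(2*q))
X(H) = 2*H*(-7 + H)/3 (X(H) = ((H - 7)*(H + H))/3 = ((-7 + H)*(2*H))/3 = (2*H*(-7 + H))/3 = 2*H*(-7 + H)/3)
Q(c, z) = -60 (Q(c, z) = -8 + 52*(-1) = -8 - 52 = -60)
W(397) + √(Q(X(11), -330) + (-92412 + 98319)) = (½)*(472 + 397)/397 + √(-60 + (-92412 + 98319)) = (½)*(1/397)*869 + √(-60 + 5907) = 869/794 + √5847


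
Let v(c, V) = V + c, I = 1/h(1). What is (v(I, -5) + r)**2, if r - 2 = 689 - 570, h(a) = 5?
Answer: 337561/25 ≈ 13502.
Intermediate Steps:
I = 1/5 ≈ 0.20000
r = 121 (r = 2 + (689 - 570) = 2 + 119 = 121)
(v(I, -5) + r)**2 = ((-5 + 1/5) + 121)**2 = (-24/5 + 121)**2 = (581/5)**2 = 337561/25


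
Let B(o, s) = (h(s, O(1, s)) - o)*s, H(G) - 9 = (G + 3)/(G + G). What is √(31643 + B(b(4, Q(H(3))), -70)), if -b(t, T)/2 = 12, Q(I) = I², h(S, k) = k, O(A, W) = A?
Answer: √29893 ≈ 172.90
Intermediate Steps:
H(G) = 9 + (3 + G)/(2*G) (H(G) = 9 + (G + 3)/(G + G) = 9 + (3 + G)/((2*G)) = 9 + (3 + G)*(1/(2*G)) = 9 + (3 + G)/(2*G))
b(t, T) = -24 (b(t, T) = -2*12 = -24)
B(o, s) = s*(1 - o) (B(o, s) = (1 - o)*s = s*(1 - o))
√(31643 + B(b(4, Q(H(3))), -70)) = √(31643 - 70*(1 - 1*(-24))) = √(31643 - 70*(1 + 24)) = √(31643 - 70*25) = √(31643 - 1750) = √29893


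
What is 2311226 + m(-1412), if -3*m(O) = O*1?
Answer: 6935090/3 ≈ 2.3117e+6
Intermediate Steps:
m(O) = -O/3
2311226 + m(-1412) = 2311226 - 1/3*(-1412) = 2311226 + 1412/3 = 6935090/3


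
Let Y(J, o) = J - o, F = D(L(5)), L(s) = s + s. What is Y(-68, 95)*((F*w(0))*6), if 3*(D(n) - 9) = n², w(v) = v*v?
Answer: 0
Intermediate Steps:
w(v) = v²
L(s) = 2*s
D(n) = 9 + n²/3
F = 127/3 (F = 9 + (2*5)²/3 = 9 + (⅓)*10² = 9 + (⅓)*100 = 9 + 100/3 = 127/3 ≈ 42.333)
Y(-68, 95)*((F*w(0))*6) = (-68 - 1*95)*(((127/3)*0²)*6) = (-68 - 95)*(((127/3)*0)*6) = -0*6 = -163*0 = 0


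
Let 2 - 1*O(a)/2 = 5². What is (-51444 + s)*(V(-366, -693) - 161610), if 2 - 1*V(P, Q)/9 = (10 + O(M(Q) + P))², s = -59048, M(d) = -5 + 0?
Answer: 19143401952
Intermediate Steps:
M(d) = -5
O(a) = -46 (O(a) = 4 - 2*5² = 4 - 2*25 = 4 - 50 = -46)
V(P, Q) = -11646 (V(P, Q) = 18 - 9*(10 - 46)² = 18 - 9*(-36)² = 18 - 9*1296 = 18 - 11664 = -11646)
(-51444 + s)*(V(-366, -693) - 161610) = (-51444 - 59048)*(-11646 - 161610) = -110492*(-173256) = 19143401952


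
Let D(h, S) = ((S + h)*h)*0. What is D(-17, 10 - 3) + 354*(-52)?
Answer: -18408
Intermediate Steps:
D(h, S) = 0 (D(h, S) = (h*(S + h))*0 = 0)
D(-17, 10 - 3) + 354*(-52) = 0 + 354*(-52) = 0 - 18408 = -18408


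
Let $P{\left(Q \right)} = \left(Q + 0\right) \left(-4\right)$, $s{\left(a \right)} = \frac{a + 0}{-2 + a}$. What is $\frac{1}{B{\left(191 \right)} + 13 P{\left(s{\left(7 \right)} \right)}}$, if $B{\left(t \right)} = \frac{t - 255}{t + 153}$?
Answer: $- \frac{215}{15692} \approx -0.013701$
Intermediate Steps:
$B{\left(t \right)} = \frac{-255 + t}{153 + t}$
$s{\left(a \right)} = \frac{a}{-2 + a}$
$P{\left(Q \right)} = - 4 Q$ ($P{\left(Q \right)} = Q \left(-4\right) = - 4 Q$)
$\frac{1}{B{\left(191 \right)} + 13 P{\left(s{\left(7 \right)} \right)}} = \frac{1}{\frac{-255 + 191}{153 + 191} + 13 \left(- 4 \frac{7}{-2 + 7}\right)} = \frac{1}{\frac{1}{344} \left(-64\right) + 13 \left(- 4 \cdot \frac{7}{5}\right)} = \frac{1}{\frac{1}{344} \left(-64\right) + 13 \left(- 4 \cdot 7 \cdot \frac{1}{5}\right)} = \frac{1}{- \frac{8}{43} + 13 \left(\left(-4\right) \frac{7}{5}\right)} = \frac{1}{- \frac{8}{43} + 13 \left(- \frac{28}{5}\right)} = \frac{1}{- \frac{8}{43} - \frac{364}{5}} = \frac{1}{- \frac{15692}{215}} = - \frac{215}{15692}$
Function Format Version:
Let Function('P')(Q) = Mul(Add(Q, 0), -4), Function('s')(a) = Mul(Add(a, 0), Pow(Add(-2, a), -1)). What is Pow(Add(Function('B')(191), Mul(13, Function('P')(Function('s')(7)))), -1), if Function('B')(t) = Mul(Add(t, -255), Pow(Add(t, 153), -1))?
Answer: Rational(-215, 15692) ≈ -0.013701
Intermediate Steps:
Function('B')(t) = Mul(Pow(Add(153, t), -1), Add(-255, t)) (Function('B')(t) = Mul(Add(-255, t), Pow(Add(153, t), -1)) = Mul(Pow(Add(153, t), -1), Add(-255, t)))
Function('s')(a) = Mul(a, Pow(Add(-2, a), -1))
Function('P')(Q) = Mul(-4, Q) (Function('P')(Q) = Mul(Q, -4) = Mul(-4, Q))
Pow(Add(Function('B')(191), Mul(13, Function('P')(Function('s')(7)))), -1) = Pow(Add(Mul(Pow(Add(153, 191), -1), Add(-255, 191)), Mul(13, Mul(-4, Mul(7, Pow(Add(-2, 7), -1))))), -1) = Pow(Add(Mul(Pow(344, -1), -64), Mul(13, Mul(-4, Mul(7, Pow(5, -1))))), -1) = Pow(Add(Mul(Rational(1, 344), -64), Mul(13, Mul(-4, Mul(7, Rational(1, 5))))), -1) = Pow(Add(Rational(-8, 43), Mul(13, Mul(-4, Rational(7, 5)))), -1) = Pow(Add(Rational(-8, 43), Mul(13, Rational(-28, 5))), -1) = Pow(Add(Rational(-8, 43), Rational(-364, 5)), -1) = Pow(Rational(-15692, 215), -1) = Rational(-215, 15692)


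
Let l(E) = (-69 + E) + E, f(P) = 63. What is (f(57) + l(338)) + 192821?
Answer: 193491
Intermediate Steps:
l(E) = -69 + 2*E
(f(57) + l(338)) + 192821 = (63 + (-69 + 2*338)) + 192821 = (63 + (-69 + 676)) + 192821 = (63 + 607) + 192821 = 670 + 192821 = 193491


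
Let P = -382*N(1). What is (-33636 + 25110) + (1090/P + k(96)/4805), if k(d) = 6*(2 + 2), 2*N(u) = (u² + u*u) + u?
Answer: -23479561088/2753265 ≈ -8527.9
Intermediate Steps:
N(u) = u² + u/2 (N(u) = ((u² + u*u) + u)/2 = ((u² + u²) + u)/2 = (2*u² + u)/2 = (u + 2*u²)/2 = u² + u/2)
k(d) = 24 (k(d) = 6*4 = 24)
P = -573 (P = -382*(½ + 1) = -382*3/2 = -573)
(-33636 + 25110) + (1090/P + k(96)/4805) = (-33636 + 25110) + (1090/(-573) + 24/4805) = -8526 + (1090*(-1/573) + 24*(1/4805)) = -8526 + (-1090/573 + 24/4805) = -8526 - 5223698/2753265 = -23479561088/2753265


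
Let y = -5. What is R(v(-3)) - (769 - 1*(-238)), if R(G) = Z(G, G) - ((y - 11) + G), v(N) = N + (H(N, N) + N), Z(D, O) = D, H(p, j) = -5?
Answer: -991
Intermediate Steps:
v(N) = -5 + 2*N (v(N) = N + (-5 + N) = -5 + 2*N)
R(G) = 16 (R(G) = G - ((-5 - 11) + G) = G - (-16 + G) = G + (16 - G) = 16)
R(v(-3)) - (769 - 1*(-238)) = 16 - (769 - 1*(-238)) = 16 - (769 + 238) = 16 - 1*1007 = 16 - 1007 = -991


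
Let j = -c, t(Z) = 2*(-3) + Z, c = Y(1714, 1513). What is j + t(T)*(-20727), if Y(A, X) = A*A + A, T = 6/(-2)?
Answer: -2752967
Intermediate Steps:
T = -3 (T = 6*(-½) = -3)
Y(A, X) = A + A² (Y(A, X) = A² + A = A + A²)
c = 2939510 (c = 1714*(1 + 1714) = 1714*1715 = 2939510)
t(Z) = -6 + Z
j = -2939510 (j = -1*2939510 = -2939510)
j + t(T)*(-20727) = -2939510 + (-6 - 3)*(-20727) = -2939510 - 9*(-20727) = -2939510 + 186543 = -2752967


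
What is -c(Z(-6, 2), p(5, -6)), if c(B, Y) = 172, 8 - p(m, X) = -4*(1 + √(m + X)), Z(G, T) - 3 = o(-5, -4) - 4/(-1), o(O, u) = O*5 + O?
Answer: -172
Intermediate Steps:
o(O, u) = 6*O (o(O, u) = 5*O + O = 6*O)
Z(G, T) = -23 (Z(G, T) = 3 + (6*(-5) - 4/(-1)) = 3 + (-30 - 4*(-1)) = 3 + (-30 - 1*(-4)) = 3 + (-30 + 4) = 3 - 26 = -23)
p(m, X) = 12 + 4*√(X + m) (p(m, X) = 8 - (-4)*(1 + √(m + X)) = 8 - (-4)*(1 + √(X + m)) = 8 - (-4 - 4*√(X + m)) = 8 + (4 + 4*√(X + m)) = 12 + 4*√(X + m))
-c(Z(-6, 2), p(5, -6)) = -1*172 = -172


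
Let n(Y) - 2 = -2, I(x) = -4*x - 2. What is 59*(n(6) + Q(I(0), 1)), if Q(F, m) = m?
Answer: 59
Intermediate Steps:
I(x) = -2 - 4*x
n(Y) = 0 (n(Y) = 2 - 2 = 0)
59*(n(6) + Q(I(0), 1)) = 59*(0 + 1) = 59*1 = 59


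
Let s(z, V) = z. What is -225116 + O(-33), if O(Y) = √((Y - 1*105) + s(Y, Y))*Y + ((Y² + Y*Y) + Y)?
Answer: -222971 - 99*I*√19 ≈ -2.2297e+5 - 431.53*I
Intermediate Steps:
O(Y) = Y + 2*Y² + Y*√(-105 + 2*Y) (O(Y) = √((Y - 1*105) + Y)*Y + ((Y² + Y*Y) + Y) = √((Y - 105) + Y)*Y + ((Y² + Y²) + Y) = √((-105 + Y) + Y)*Y + (2*Y² + Y) = √(-105 + 2*Y)*Y + (Y + 2*Y²) = Y*√(-105 + 2*Y) + (Y + 2*Y²) = Y + 2*Y² + Y*√(-105 + 2*Y))
-225116 + O(-33) = -225116 - 33*(1 + √(-105 + 2*(-33)) + 2*(-33)) = -225116 - 33*(1 + √(-105 - 66) - 66) = -225116 - 33*(1 + √(-171) - 66) = -225116 - 33*(1 + 3*I*√19 - 66) = -225116 - 33*(-65 + 3*I*√19) = -225116 + (2145 - 99*I*√19) = -222971 - 99*I*√19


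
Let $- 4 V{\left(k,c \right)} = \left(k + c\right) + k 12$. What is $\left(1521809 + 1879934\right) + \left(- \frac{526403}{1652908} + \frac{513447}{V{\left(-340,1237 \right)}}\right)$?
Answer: $\frac{5966888095672869}{1753735388} \approx 3.4024 \cdot 10^{6}$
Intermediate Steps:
$V{\left(k,c \right)} = - \frac{13 k}{4} - \frac{c}{4}$ ($V{\left(k,c \right)} = - \frac{\left(k + c\right) + k 12}{4} = - \frac{\left(c + k\right) + 12 k}{4} = - \frac{c + 13 k}{4} = - \frac{13 k}{4} - \frac{c}{4}$)
$\left(1521809 + 1879934\right) + \left(- \frac{526403}{1652908} + \frac{513447}{V{\left(-340,1237 \right)}}\right) = \left(1521809 + 1879934\right) + \left(- \frac{526403}{1652908} + \frac{513447}{\left(- \frac{13}{4}\right) \left(-340\right) - \frac{1237}{4}}\right) = 3401743 + \left(\left(-526403\right) \frac{1}{1652908} + \frac{513447}{1105 - \frac{1237}{4}}\right) = 3401743 - \left(\frac{526403}{1652908} - \frac{513447}{\frac{3183}{4}}\right) = 3401743 + \left(- \frac{526403}{1652908} + 513447 \cdot \frac{4}{3183}\right) = 3401743 + \left(- \frac{526403}{1652908} + \frac{684596}{1061}\right) = 3401743 + \frac{1131015691585}{1753735388} = \frac{5966888095672869}{1753735388}$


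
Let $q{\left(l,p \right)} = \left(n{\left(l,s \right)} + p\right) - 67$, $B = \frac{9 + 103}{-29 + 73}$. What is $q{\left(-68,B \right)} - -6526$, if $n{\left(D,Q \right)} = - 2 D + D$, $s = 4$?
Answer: $\frac{71825}{11} \approx 6529.5$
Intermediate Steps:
$n{\left(D,Q \right)} = - D$
$B = \frac{28}{11}$ ($B = \frac{112}{44} = 112 \cdot \frac{1}{44} = \frac{28}{11} \approx 2.5455$)
$q{\left(l,p \right)} = -67 + p - l$ ($q{\left(l,p \right)} = \left(- l + p\right) - 67 = \left(p - l\right) - 67 = -67 + p - l$)
$q{\left(-68,B \right)} - -6526 = \left(-67 + \frac{28}{11} - -68\right) - -6526 = \left(-67 + \frac{28}{11} + 68\right) + 6526 = \frac{39}{11} + 6526 = \frac{71825}{11}$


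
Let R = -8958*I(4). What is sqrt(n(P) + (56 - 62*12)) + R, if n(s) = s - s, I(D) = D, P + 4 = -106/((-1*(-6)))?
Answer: -35832 + 4*I*sqrt(43) ≈ -35832.0 + 26.23*I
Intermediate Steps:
P = -65/3 (P = -4 - 106/((-1*(-6))) = -4 - 106/6 = -4 - 106*1/6 = -4 - 53/3 = -65/3 ≈ -21.667)
n(s) = 0
R = -35832 (R = -8958*4 = -1*35832 = -35832)
sqrt(n(P) + (56 - 62*12)) + R = sqrt(0 + (56 - 62*12)) - 35832 = sqrt(0 + (56 - 744)) - 35832 = sqrt(0 - 688) - 35832 = sqrt(-688) - 35832 = 4*I*sqrt(43) - 35832 = -35832 + 4*I*sqrt(43)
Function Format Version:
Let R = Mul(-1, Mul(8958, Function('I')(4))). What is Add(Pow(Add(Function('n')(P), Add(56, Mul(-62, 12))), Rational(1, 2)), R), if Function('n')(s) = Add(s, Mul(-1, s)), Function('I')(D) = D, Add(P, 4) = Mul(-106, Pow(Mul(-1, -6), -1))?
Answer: Add(-35832, Mul(4, I, Pow(43, Rational(1, 2)))) ≈ Add(-35832., Mul(26.230, I))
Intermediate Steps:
P = Rational(-65, 3) (P = Add(-4, Mul(-106, Pow(Mul(-1, -6), -1))) = Add(-4, Mul(-106, Pow(6, -1))) = Add(-4, Mul(-106, Rational(1, 6))) = Add(-4, Rational(-53, 3)) = Rational(-65, 3) ≈ -21.667)
Function('n')(s) = 0
R = -35832 (R = Mul(-1, Mul(8958, 4)) = Mul(-1, 35832) = -35832)
Add(Pow(Add(Function('n')(P), Add(56, Mul(-62, 12))), Rational(1, 2)), R) = Add(Pow(Add(0, Add(56, Mul(-62, 12))), Rational(1, 2)), -35832) = Add(Pow(Add(0, Add(56, -744)), Rational(1, 2)), -35832) = Add(Pow(Add(0, -688), Rational(1, 2)), -35832) = Add(Pow(-688, Rational(1, 2)), -35832) = Add(Mul(4, I, Pow(43, Rational(1, 2))), -35832) = Add(-35832, Mul(4, I, Pow(43, Rational(1, 2))))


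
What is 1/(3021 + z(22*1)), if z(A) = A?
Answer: 1/3043 ≈ 0.00032862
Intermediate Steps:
1/(3021 + z(22*1)) = 1/(3021 + 22*1) = 1/(3021 + 22) = 1/3043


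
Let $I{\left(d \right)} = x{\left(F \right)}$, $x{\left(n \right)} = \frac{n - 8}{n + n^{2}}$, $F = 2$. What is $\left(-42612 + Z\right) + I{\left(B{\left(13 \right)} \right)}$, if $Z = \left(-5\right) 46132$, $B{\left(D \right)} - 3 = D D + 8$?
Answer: $-273273$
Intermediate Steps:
$B{\left(D \right)} = 11 + D^{2}$ ($B{\left(D \right)} = 3 + \left(D D + 8\right) = 3 + \left(D^{2} + 8\right) = 3 + \left(8 + D^{2}\right) = 11 + D^{2}$)
$Z = -230660$
$x{\left(n \right)} = \frac{-8 + n}{n + n^{2}}$
$I{\left(d \right)} = -1$ ($I{\left(d \right)} = \frac{-8 + 2}{2 \left(1 + 2\right)} = \frac{1}{2} \cdot \frac{1}{3} \left(-6\right) = -1$)
$\left(-42612 + Z\right) + I{\left(B{\left(13 \right)} \right)} = \left(-42612 - 230660\right) - 1 = -273272 - 1 = -273273$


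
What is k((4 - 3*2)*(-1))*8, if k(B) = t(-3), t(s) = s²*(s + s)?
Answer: -432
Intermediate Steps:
t(s) = 2*s³ (t(s) = s²*(2*s) = 2*s³)
k(B) = -54 (k(B) = 2*(-3)³ = 2*(-27) = -54)
k((4 - 3*2)*(-1))*8 = -54*8 = -432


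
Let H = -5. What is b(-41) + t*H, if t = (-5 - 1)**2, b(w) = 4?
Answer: -176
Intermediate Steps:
t = 36 (t = (-6)**2 = 36)
b(-41) + t*H = 4 + 36*(-5) = 4 - 180 = -176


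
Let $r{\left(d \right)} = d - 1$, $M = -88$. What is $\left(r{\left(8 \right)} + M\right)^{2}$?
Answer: $6561$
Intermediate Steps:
$r{\left(d \right)} = -1 + d$ ($r{\left(d \right)} = d - 1 = -1 + d$)
$\left(r{\left(8 \right)} + M\right)^{2} = \left(\left(-1 + 8\right) - 88\right)^{2} = \left(7 - 88\right)^{2} = \left(-81\right)^{2} = 6561$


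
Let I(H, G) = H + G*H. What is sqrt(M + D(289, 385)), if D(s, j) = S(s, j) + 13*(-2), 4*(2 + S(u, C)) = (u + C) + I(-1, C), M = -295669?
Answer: 25*I*sqrt(473) ≈ 543.71*I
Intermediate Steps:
S(u, C) = -9/4 + u/4 (S(u, C) = -2 + ((u + C) - (1 + C))/4 = -2 + ((C + u) + (-1 - C))/4 = -2 + (-1 + u)/4 = -2 + (-1/4 + u/4) = -9/4 + u/4)
D(s, j) = -113/4 + s/4 (D(s, j) = (-9/4 + s/4) + 13*(-2) = (-9/4 + s/4) - 26 = -113/4 + s/4)
sqrt(M + D(289, 385)) = sqrt(-295669 + (-113/4 + (1/4)*289)) = sqrt(-295669 + (-113/4 + 289/4)) = sqrt(-295669 + 44) = sqrt(-295625) = 25*I*sqrt(473)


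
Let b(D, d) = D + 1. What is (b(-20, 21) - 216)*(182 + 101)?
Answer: -66505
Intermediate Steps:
b(D, d) = 1 + D
(b(-20, 21) - 216)*(182 + 101) = ((1 - 20) - 216)*(182 + 101) = (-19 - 216)*283 = -235*283 = -66505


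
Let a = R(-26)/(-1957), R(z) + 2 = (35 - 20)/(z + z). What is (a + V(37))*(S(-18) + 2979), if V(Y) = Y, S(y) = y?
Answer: 11149310907/101764 ≈ 1.0956e+5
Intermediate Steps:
R(z) = -2 + 15/(2*z) (R(z) = -2 + (35 - 20)/(z + z) = -2 + 15/((2*z)) = -2 + 15*(1/(2*z)) = -2 + 15/(2*z))
a = 119/101764 (a = (-2 + (15/2)/(-26))/(-1957) = (-2 + (15/2)*(-1/26))*(-1/1957) = (-2 - 15/52)*(-1/1957) = -119/52*(-1/1957) = 119/101764 ≈ 0.0011694)
(a + V(37))*(S(-18) + 2979) = (119/101764 + 37)*(-18 + 2979) = (3765387/101764)*2961 = 11149310907/101764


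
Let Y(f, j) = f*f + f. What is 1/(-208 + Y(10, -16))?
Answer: -1/98 ≈ -0.010204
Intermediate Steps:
Y(f, j) = f + f² (Y(f, j) = f² + f = f + f²)
1/(-208 + Y(10, -16)) = 1/(-208 + 10*(1 + 10)) = 1/(-208 + 10*11) = 1/(-208 + 110) = 1/(-98) = -1/98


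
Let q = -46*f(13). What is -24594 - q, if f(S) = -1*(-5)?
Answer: -24364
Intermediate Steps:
f(S) = 5
q = -230 (q = -46*5 = -230)
-24594 - q = -24594 - 1*(-230) = -24594 + 230 = -24364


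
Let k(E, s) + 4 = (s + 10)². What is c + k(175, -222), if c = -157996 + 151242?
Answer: 38186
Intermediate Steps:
c = -6754
k(E, s) = -4 + (10 + s)² (k(E, s) = -4 + (s + 10)² = -4 + (10 + s)²)
c + k(175, -222) = -6754 + (-4 + (10 - 222)²) = -6754 + (-4 + (-212)²) = -6754 + (-4 + 44944) = -6754 + 44940 = 38186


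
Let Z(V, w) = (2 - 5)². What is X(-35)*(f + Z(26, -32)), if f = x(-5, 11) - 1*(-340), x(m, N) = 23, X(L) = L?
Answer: -13020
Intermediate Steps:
f = 363 (f = 23 - 1*(-340) = 23 + 340 = 363)
Z(V, w) = 9 (Z(V, w) = (-3)² = 9)
X(-35)*(f + Z(26, -32)) = -35*(363 + 9) = -35*372 = -13020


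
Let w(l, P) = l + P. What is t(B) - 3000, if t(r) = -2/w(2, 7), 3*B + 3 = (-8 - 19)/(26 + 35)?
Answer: -27002/9 ≈ -3000.2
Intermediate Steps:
w(l, P) = P + l
B = -70/61 (B = -1 + ((-8 - 19)/(26 + 35))/3 = -1 + (-27/61)/3 = -1 + (-27*1/61)/3 = -1 + (1/3)*(-27/61) = -1 - 9/61 = -70/61 ≈ -1.1475)
t(r) = -2/9 (t(r) = -2/(7 + 2) = -2/9)
t(B) - 3000 = -2/9 - 3000 = -27002/9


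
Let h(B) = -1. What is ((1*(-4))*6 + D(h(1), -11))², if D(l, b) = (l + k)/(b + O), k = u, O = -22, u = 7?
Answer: 70756/121 ≈ 584.76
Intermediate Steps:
k = 7
D(l, b) = (7 + l)/(-22 + b) (D(l, b) = (l + 7)/(b - 22) = (7 + l)/(-22 + b))
((1*(-4))*6 + D(h(1), -11))² = ((1*(-4))*6 + (7 - 1)/(-22 - 11))² = (-4*6 + 6/(-33))² = (-24 - 1/33*6)² = (-24 - 2/11)² = (-266/11)² = 70756/121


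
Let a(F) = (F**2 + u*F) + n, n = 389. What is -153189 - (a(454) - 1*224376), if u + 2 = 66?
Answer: -164374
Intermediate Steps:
u = 64 (u = -2 + 66 = 64)
a(F) = 389 + F**2 + 64*F (a(F) = (F**2 + 64*F) + 389 = 389 + F**2 + 64*F)
-153189 - (a(454) - 1*224376) = -153189 - ((389 + 454**2 + 64*454) - 1*224376) = -153189 - ((389 + 206116 + 29056) - 224376) = -153189 - (235561 - 224376) = -153189 - 1*11185 = -153189 - 11185 = -164374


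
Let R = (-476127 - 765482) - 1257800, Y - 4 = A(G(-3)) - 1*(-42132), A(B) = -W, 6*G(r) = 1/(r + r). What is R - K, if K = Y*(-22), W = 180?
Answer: -1576377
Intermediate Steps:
G(r) = 1/(12*r) (G(r) = 1/(6*(r + r)) = 1/(6*((2*r))) = (1/(2*r))/6 = 1/(12*r))
A(B) = -180 (A(B) = -1*180 = -180)
Y = 41956 (Y = 4 + (-180 - 1*(-42132)) = 4 + (-180 + 42132) = 4 + 41952 = 41956)
K = -923032 (K = 41956*(-22) = -923032)
R = -2499409 (R = -1241609 - 1257800 = -2499409)
R - K = -2499409 - 1*(-923032) = -2499409 + 923032 = -1576377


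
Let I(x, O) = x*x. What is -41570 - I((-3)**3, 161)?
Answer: -42299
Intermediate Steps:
I(x, O) = x**2
-41570 - I((-3)**3, 161) = -41570 - ((-3)**3)**2 = -41570 - 1*(-27)**2 = -41570 - 1*729 = -41570 - 729 = -42299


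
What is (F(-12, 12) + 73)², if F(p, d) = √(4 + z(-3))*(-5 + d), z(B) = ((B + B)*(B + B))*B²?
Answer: 21401 + 2044*√82 ≈ 39910.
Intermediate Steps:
z(B) = 4*B⁴ (z(B) = ((2*B)*(2*B))*B² = (4*B²)*B² = 4*B⁴)
F(p, d) = 2*√82*(-5 + d) (F(p, d) = √(4 + 4*(-3)⁴)*(-5 + d) = √(4 + 4*81)*(-5 + d) = √(4 + 324)*(-5 + d) = √328*(-5 + d) = (2*√82)*(-5 + d) = 2*√82*(-5 + d))
(F(-12, 12) + 73)² = (2*√82*(-5 + 12) + 73)² = (2*√82*7 + 73)² = (14*√82 + 73)² = (73 + 14*√82)²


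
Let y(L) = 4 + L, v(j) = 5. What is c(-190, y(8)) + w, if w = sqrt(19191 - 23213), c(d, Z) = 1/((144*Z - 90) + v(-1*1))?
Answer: 1/1643 + I*sqrt(4022) ≈ 0.00060864 + 63.419*I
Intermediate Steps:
c(d, Z) = 1/(-85 + 144*Z) (c(d, Z) = 1/((144*Z - 90) + 5) = 1/((-90 + 144*Z) + 5) = 1/(-85 + 144*Z))
w = I*sqrt(4022) (w = sqrt(-4022) = I*sqrt(4022) ≈ 63.419*I)
c(-190, y(8)) + w = 1/(-85 + 144*(4 + 8)) + I*sqrt(4022) = 1/(-85 + 144*12) + I*sqrt(4022) = 1/(-85 + 1728) + I*sqrt(4022) = 1/1643 + I*sqrt(4022)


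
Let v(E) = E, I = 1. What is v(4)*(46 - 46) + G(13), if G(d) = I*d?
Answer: 13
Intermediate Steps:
G(d) = d (G(d) = 1*d = d)
v(4)*(46 - 46) + G(13) = 4*(46 - 46) + 13 = 4*0 + 13 = 0 + 13 = 13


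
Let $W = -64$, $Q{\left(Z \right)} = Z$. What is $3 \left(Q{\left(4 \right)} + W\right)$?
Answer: $-180$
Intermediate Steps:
$3 \left(Q{\left(4 \right)} + W\right) = 3 \left(4 - 64\right) = 3 \left(-60\right) = -180$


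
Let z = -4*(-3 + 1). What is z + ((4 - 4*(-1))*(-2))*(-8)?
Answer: 136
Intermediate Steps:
z = 8 (z = -4*(-2) = 8)
z + ((4 - 4*(-1))*(-2))*(-8) = 8 + ((4 - 4*(-1))*(-2))*(-8) = 8 + ((4 + 4)*(-2))*(-8) = 8 + (8*(-2))*(-8) = 8 - 16*(-8) = 8 + 128 = 136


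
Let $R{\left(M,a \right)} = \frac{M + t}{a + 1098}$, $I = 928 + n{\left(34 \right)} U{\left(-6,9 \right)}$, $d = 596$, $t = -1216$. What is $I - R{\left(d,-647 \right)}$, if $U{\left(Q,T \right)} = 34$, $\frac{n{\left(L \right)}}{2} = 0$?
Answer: $\frac{419148}{451} \approx 929.38$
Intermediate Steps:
$n{\left(L \right)} = 0$ ($n{\left(L \right)} = 2 \cdot 0 = 0$)
$I = 928$ ($I = 928 + 0 \cdot 34 = 928 + 0 = 928$)
$R{\left(M,a \right)} = \frac{-1216 + M}{1098 + a}$ ($R{\left(M,a \right)} = \frac{M - 1216}{a + 1098} = \frac{-1216 + M}{1098 + a}$)
$I - R{\left(d,-647 \right)} = 928 - \frac{-1216 + 596}{1098 - 647} = 928 - \frac{1}{451} \left(-620\right) = 928 - - \frac{620}{451} = 928 + \frac{620}{451} = \frac{419148}{451}$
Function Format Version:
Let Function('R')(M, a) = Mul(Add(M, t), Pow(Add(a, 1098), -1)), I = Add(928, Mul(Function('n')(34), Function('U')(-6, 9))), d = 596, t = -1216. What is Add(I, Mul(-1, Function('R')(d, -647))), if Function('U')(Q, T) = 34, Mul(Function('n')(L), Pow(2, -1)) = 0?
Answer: Rational(419148, 451) ≈ 929.38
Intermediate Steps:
Function('n')(L) = 0 (Function('n')(L) = Mul(2, 0) = 0)
I = 928 (I = Add(928, Mul(0, 34)) = Add(928, 0) = 928)
Function('R')(M, a) = Mul(Pow(Add(1098, a), -1), Add(-1216, M)) (Function('R')(M, a) = Mul(Add(M, -1216), Pow(Add(a, 1098), -1)) = Mul(Add(-1216, M), Pow(Add(1098, a), -1)) = Mul(Pow(Add(1098, a), -1), Add(-1216, M)))
Add(I, Mul(-1, Function('R')(d, -647))) = Add(928, Mul(-1, Mul(Pow(Add(1098, -647), -1), Add(-1216, 596)))) = Add(928, Mul(-1, Mul(Pow(451, -1), -620))) = Add(928, Mul(-1, Mul(Rational(1, 451), -620))) = Add(928, Mul(-1, Rational(-620, 451))) = Add(928, Rational(620, 451)) = Rational(419148, 451)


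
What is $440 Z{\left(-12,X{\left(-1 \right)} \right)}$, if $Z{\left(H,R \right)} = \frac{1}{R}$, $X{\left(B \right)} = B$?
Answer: $-440$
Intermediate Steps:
$440 Z{\left(-12,X{\left(-1 \right)} \right)} = \frac{440}{-1} = 440 \left(-1\right) = -440$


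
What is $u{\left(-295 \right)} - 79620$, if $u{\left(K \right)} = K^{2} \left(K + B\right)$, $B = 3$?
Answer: $-25490920$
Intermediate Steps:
$u{\left(K \right)} = K^{2} \left(3 + K\right)$ ($u{\left(K \right)} = K^{2} \left(K + 3\right) = K^{2} \left(3 + K\right)$)
$u{\left(-295 \right)} - 79620 = \left(-295\right)^{2} \left(3 - 295\right) - 79620 = 87025 \left(-292\right) - 79620 = -25411300 - 79620 = -25490920$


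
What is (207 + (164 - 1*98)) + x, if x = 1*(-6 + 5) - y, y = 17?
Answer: 255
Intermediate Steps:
x = -18 (x = 1*(-6 + 5) - 1*17 = 1*(-1) - 17 = -1 - 17 = -18)
(207 + (164 - 1*98)) + x = (207 + (164 - 1*98)) - 18 = (207 + (164 - 98)) - 18 = (207 + 66) - 18 = 273 - 18 = 255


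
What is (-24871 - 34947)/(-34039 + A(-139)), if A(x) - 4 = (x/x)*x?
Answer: 29909/17087 ≈ 1.7504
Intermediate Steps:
A(x) = 4 + x (A(x) = 4 + (x/x)*x = 4 + 1*x = 4 + x)
(-24871 - 34947)/(-34039 + A(-139)) = (-24871 - 34947)/(-34039 + (4 - 139)) = -59818/(-34039 - 135) = -59818/(-34174) = -59818*(-1/34174) = 29909/17087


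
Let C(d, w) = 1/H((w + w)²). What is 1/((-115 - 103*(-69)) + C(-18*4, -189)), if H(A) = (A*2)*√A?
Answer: 108020304/755277965569 ≈ 0.00014302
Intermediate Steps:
H(A) = 2*A^(3/2) (H(A) = (2*A)*√A = 2*A^(3/2))
C(d, w) = 1/(16*(w²)^(3/2)) (C(d, w) = 1/(2*((w + w)²)^(3/2)) = 1/(2*((2*w)²)^(3/2)) = 1/(2*(4*w²)^(3/2)) = 1/(2*(8*(w²)^(3/2))) = 1/(16*(w²)^(3/2)))
1/((-115 - 103*(-69)) + C(-18*4, -189)) = 1/((-115 - 103*(-69)) + 1/(16*((-189)²)^(3/2))) = 1/((-115 + 7107) + 1/(16*35721^(3/2))) = 1/(6992 + (1/16)*(1/6751269)) = 1/(6992 + 1/108020304) = 1/(755277965569/108020304) = 108020304/755277965569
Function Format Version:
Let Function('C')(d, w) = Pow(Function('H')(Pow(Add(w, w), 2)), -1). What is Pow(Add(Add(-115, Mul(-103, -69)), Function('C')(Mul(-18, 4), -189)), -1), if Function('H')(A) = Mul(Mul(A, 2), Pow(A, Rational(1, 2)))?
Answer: Rational(108020304, 755277965569) ≈ 0.00014302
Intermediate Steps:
Function('H')(A) = Mul(2, Pow(A, Rational(3, 2))) (Function('H')(A) = Mul(Mul(2, A), Pow(A, Rational(1, 2))) = Mul(2, Pow(A, Rational(3, 2))))
Function('C')(d, w) = Mul(Rational(1, 16), Pow(Pow(w, 2), Rational(-3, 2))) (Function('C')(d, w) = Pow(Mul(2, Pow(Pow(Add(w, w), 2), Rational(3, 2))), -1) = Pow(Mul(2, Pow(Pow(Mul(2, w), 2), Rational(3, 2))), -1) = Pow(Mul(2, Pow(Mul(4, Pow(w, 2)), Rational(3, 2))), -1) = Pow(Mul(2, Mul(8, Pow(Pow(w, 2), Rational(3, 2)))), -1) = Pow(Mul(16, Pow(Pow(w, 2), Rational(3, 2))), -1) = Mul(Rational(1, 16), Pow(Pow(w, 2), Rational(-3, 2))))
Pow(Add(Add(-115, Mul(-103, -69)), Function('C')(Mul(-18, 4), -189)), -1) = Pow(Add(Add(-115, Mul(-103, -69)), Mul(Rational(1, 16), Pow(Pow(-189, 2), Rational(-3, 2)))), -1) = Pow(Add(Add(-115, 7107), Mul(Rational(1, 16), Pow(35721, Rational(-3, 2)))), -1) = Pow(Add(6992, Mul(Rational(1, 16), Rational(1, 6751269))), -1) = Pow(Add(6992, Rational(1, 108020304)), -1) = Pow(Rational(755277965569, 108020304), -1) = Rational(108020304, 755277965569)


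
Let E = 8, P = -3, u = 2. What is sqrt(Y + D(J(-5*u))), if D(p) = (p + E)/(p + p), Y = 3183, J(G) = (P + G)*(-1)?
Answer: sqrt(2152254)/26 ≈ 56.425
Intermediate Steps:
J(G) = 3 - G (J(G) = (-3 + G)*(-1) = 3 - G)
D(p) = (8 + p)/(2*p) (D(p) = (p + 8)/(p + p) = (8 + p)/((2*p)) = (8 + p)*(1/(2*p)) = (8 + p)/(2*p))
sqrt(Y + D(J(-5*u))) = sqrt(3183 + (8 + (3 - (-5)*2))/(2*(3 - (-5)*2))) = sqrt(3183 + (8 + (3 - 1*(-10)))/(2*(3 - 1*(-10)))) = sqrt(3183 + (8 + (3 + 10))/(2*(3 + 10))) = sqrt(3183 + (1/2)*(8 + 13)/13) = sqrt(3183 + (1/2)*(1/13)*21) = sqrt(3183 + 21/26) = sqrt(82779/26) = sqrt(2152254)/26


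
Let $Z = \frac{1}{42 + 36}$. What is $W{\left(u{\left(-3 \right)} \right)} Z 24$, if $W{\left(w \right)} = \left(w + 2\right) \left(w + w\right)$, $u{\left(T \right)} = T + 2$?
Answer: $- \frac{8}{13} \approx -0.61539$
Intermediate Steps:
$u{\left(T \right)} = 2 + T$
$Z = \frac{1}{78} \approx 0.012821$
$W{\left(w \right)} = 2 w \left(2 + w\right)$ ($W{\left(w \right)} = \left(2 + w\right) 2 w = 2 w \left(2 + w\right)$)
$W{\left(u{\left(-3 \right)} \right)} Z 24 = 2 \left(2 - 3\right) \left(2 + \left(2 - 3\right)\right) \frac{1}{78} \cdot 24 = 2 \left(-1\right) \left(2 - 1\right) \frac{1}{78} \cdot 24 = 2 \left(-1\right) 1 \cdot \frac{1}{78} \cdot 24 = \left(-2\right) \frac{1}{78} \cdot 24 = \left(- \frac{1}{39}\right) 24 = - \frac{8}{13}$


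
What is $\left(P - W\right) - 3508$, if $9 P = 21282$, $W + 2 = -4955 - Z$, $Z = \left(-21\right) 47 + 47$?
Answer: $\frac{8621}{3} \approx 2873.7$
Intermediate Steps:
$Z = -940$ ($Z = -987 + 47 = -940$)
$W = -4017$ ($W = -2 - 4015 = -4017$)
$P = \frac{7094}{3}$ ($P = \frac{1}{9} \cdot 21282 = \frac{7094}{3} \approx 2364.7$)
$\left(P - W\right) - 3508 = \left(\frac{7094}{3} - -4017\right) - 3508 = \left(\frac{7094}{3} + 4017\right) - 3508 = \frac{19145}{3} - 3508 = \frac{8621}{3}$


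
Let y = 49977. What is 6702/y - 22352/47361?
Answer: -88852498/262995633 ≈ -0.33785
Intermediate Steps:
6702/y - 22352/47361 = 6702/49977 - 22352/47361 = 6702*(1/49977) - 22352*1/47361 = 2234/16659 - 22352/47361 = -88852498/262995633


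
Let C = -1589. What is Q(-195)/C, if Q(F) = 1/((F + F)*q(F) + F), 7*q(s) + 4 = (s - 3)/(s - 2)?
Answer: 197/8808735 ≈ 2.2364e-5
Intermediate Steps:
q(s) = -4/7 + (-3 + s)/(7*(-2 + s)) (q(s) = -4/7 + ((s - 3)/(s - 2))/7 = -4/7 + ((-3 + s)/(-2 + s))/7 = -4/7 + (-3 + s)/(7*(-2 + s)))
Q(F) = 1/(F + 2*F*(5 - 3*F)/(7*(-2 + F))) (Q(F) = 1/((F + F)*((5 - 3*F)/(7*(-2 + F))) + F) = 1/((2*F)*((5 - 3*F)/(7*(-2 + F))) + F) = 1/(2*F*(5 - 3*F)/(7*(-2 + F)) + F) = 1/(F + 2*F*(5 - 3*F)/(7*(-2 + F))))
Q(-195)/C = (7*(-2 - 195)/(-195*(-4 - 195)))/(-1589) = (7*(-1/195)*(-197)/(-199))*(-1/1589) = (7*(-1/195)*(-1/199)*(-197))*(-1/1589) = -1379/38805*(-1/1589) = 197/8808735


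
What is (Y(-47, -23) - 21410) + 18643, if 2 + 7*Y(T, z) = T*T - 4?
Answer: -17166/7 ≈ -2452.3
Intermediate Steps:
Y(T, z) = -6/7 + T²/7 (Y(T, z) = -2/7 + (T*T - 4)/7 = -2/7 + (T² - 4)/7 = -2/7 + (-4 + T²)/7 = -2/7 + (-4/7 + T²/7) = -6/7 + T²/7)
(Y(-47, -23) - 21410) + 18643 = ((-6/7 + (⅐)*(-47)²) - 21410) + 18643 = ((-6/7 + (⅐)*2209) - 21410) + 18643 = ((-6/7 + 2209/7) - 21410) + 18643 = (2203/7 - 21410) + 18643 = -147667/7 + 18643 = -17166/7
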